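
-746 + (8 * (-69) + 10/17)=-22056/17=-1297.41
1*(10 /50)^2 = 1 /25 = 0.04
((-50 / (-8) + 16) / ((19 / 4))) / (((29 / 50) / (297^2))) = 392530050 / 551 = 712395.74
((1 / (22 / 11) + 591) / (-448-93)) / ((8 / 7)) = -8281 / 8656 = -0.96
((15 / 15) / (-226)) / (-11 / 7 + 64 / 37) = -259 / 9266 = -0.03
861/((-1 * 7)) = -123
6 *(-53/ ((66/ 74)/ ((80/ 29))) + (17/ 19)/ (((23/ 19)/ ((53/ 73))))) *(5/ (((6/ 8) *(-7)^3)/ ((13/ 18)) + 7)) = 9751458340/ 694674497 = 14.04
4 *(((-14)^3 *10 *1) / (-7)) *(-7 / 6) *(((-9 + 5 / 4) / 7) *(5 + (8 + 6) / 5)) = 157976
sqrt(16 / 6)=2* sqrt(6) / 3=1.63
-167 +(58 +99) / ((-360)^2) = -21643043 / 129600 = -167.00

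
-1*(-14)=14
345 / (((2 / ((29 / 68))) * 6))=3335 / 272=12.26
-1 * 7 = -7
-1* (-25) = 25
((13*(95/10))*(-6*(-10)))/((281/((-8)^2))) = 474240/281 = 1687.69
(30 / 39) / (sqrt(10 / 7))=sqrt(70) / 13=0.64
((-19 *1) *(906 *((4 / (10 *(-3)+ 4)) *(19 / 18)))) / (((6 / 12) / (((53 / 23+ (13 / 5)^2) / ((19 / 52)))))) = 239251648 / 1725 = 138696.61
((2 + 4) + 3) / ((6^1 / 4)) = 6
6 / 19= 0.32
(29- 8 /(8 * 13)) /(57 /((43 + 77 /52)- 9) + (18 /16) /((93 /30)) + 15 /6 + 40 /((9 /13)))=86021280 /185131843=0.46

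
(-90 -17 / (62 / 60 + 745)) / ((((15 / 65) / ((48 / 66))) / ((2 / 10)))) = -13969280 / 246191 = -56.74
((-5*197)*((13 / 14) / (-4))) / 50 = 2561 / 560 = 4.57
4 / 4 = 1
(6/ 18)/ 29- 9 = -782/ 87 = -8.99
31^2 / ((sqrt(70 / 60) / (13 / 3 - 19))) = -42284 * sqrt(42) / 21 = -13049.13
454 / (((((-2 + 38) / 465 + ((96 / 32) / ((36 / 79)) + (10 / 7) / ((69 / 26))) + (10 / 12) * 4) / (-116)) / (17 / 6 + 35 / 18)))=-226047580640 / 9462087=-23889.82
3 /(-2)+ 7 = 11 /2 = 5.50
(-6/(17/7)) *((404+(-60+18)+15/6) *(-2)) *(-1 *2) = -61236/17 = -3602.12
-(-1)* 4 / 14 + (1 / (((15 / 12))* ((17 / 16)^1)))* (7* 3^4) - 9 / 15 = 253829 / 595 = 426.60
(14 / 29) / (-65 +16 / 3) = -42 / 5191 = -0.01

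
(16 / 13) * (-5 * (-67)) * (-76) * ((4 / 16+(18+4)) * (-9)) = 81573840 / 13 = 6274910.77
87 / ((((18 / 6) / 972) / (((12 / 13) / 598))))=169128 / 3887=43.51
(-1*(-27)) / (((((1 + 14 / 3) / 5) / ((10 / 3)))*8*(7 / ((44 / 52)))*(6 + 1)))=7425 / 43316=0.17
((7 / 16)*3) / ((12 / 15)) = 105 / 64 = 1.64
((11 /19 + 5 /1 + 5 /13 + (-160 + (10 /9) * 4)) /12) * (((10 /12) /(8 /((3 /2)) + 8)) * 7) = -2327801 /426816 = -5.45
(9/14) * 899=8091/14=577.93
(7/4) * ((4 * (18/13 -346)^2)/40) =20782.96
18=18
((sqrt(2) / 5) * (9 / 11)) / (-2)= -9 * sqrt(2) / 110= -0.12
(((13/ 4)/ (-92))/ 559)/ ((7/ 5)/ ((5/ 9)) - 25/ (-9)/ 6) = -675/ 31861624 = -0.00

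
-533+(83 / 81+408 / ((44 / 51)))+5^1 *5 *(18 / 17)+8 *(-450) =-55022926 / 15147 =-3632.60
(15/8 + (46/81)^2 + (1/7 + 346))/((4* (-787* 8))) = -127985825/9253004544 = -0.01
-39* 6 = -234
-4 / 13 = -0.31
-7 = -7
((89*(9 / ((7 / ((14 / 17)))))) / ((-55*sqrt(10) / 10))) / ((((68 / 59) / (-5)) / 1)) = 47259*sqrt(10) / 6358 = 23.51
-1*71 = -71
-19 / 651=-0.03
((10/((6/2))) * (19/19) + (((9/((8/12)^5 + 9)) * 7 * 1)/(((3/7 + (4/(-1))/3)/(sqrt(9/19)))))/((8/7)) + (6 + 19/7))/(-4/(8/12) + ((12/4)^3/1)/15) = -1265/441 + 229635 * sqrt(19)/915496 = -1.78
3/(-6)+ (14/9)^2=311/162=1.92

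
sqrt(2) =1.41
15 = 15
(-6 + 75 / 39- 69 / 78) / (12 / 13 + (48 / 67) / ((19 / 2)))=-54739 / 11016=-4.97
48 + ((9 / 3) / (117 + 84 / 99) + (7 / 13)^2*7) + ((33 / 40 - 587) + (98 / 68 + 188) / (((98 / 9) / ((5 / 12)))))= -23163774848467 / 43798540240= -528.87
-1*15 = -15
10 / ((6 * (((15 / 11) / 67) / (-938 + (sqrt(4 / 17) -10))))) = -232892 / 3 + 1474 * sqrt(17) / 153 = -77590.94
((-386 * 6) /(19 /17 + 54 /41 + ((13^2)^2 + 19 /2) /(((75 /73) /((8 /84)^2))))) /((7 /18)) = -2179240200 /93189059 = -23.39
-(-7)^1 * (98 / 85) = 686 / 85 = 8.07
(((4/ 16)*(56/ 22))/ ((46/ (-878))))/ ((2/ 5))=-15365/ 506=-30.37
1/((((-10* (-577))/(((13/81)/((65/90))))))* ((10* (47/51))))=17/4067850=0.00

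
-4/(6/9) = -6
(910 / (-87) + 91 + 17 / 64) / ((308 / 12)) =449927 / 142912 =3.15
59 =59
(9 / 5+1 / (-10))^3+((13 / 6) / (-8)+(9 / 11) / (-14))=2117681 / 462000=4.58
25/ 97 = 0.26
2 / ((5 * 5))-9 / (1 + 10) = -203 / 275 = -0.74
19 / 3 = 6.33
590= 590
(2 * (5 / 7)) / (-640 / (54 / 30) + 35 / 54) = -108 / 26831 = -0.00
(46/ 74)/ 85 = 23/ 3145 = 0.01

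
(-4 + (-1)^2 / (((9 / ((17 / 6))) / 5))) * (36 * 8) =-2096 / 3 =-698.67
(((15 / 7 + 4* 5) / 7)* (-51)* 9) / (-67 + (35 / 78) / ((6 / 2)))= 16647930 / 766507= 21.72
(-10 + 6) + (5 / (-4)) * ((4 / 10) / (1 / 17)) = -25 / 2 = -12.50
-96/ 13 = -7.38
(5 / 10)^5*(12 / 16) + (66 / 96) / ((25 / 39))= 3507 / 3200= 1.10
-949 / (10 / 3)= -2847 / 10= -284.70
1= 1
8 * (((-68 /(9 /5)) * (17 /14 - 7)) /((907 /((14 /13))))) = 24480 /11791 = 2.08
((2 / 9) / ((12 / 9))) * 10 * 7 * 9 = 105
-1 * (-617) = 617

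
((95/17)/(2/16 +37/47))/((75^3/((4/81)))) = 0.00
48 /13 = 3.69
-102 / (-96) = 17 / 16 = 1.06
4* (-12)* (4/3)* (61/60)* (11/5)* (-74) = 794464/75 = 10592.85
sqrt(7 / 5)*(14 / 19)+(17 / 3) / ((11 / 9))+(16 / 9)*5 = 14*sqrt(35) / 95+1339 / 99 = 14.40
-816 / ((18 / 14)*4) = -476 / 3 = -158.67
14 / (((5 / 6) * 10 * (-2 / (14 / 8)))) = -147 / 100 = -1.47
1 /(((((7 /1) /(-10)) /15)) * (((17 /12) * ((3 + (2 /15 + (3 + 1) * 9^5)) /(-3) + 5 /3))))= 10125 /52700816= 0.00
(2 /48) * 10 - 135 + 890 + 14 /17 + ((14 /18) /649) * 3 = 33374551 /44132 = 756.24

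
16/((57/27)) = 144/19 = 7.58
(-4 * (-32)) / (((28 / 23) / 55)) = 40480 / 7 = 5782.86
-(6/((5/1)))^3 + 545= 67909/125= 543.27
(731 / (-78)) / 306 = -43 / 1404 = -0.03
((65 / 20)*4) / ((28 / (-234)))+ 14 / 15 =-22619 / 210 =-107.71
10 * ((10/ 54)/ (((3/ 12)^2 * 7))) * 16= 12800/ 189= 67.72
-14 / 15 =-0.93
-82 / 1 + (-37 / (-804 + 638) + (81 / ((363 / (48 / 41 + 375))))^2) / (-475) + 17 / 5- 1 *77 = -330746609040543 / 1940618430850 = -170.43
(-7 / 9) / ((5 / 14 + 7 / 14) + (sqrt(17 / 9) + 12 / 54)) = 196 / 169 - 1029 * sqrt(17) / 2873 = -0.32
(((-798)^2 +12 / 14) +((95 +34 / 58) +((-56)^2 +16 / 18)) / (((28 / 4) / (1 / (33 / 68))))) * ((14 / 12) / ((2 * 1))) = 19225485805 / 51678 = 372024.57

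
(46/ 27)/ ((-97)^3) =-46/ 24642171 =-0.00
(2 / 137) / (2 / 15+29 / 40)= 240 / 14111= 0.02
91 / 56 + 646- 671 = -187 / 8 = -23.38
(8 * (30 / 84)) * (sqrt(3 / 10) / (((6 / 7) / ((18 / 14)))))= 3 * sqrt(30) / 7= 2.35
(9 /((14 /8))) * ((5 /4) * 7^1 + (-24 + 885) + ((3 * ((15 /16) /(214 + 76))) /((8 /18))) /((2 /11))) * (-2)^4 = 58121235 /812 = 71577.88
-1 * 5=-5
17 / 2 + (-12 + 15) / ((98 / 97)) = 562 / 49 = 11.47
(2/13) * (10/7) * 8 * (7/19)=160/247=0.65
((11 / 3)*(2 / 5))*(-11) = -242 / 15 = -16.13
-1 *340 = -340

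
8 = 8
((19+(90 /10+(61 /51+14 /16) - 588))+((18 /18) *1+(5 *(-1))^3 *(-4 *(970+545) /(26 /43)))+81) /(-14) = -6642265673 /74256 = -89450.90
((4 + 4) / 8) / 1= 1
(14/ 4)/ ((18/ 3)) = 7/ 12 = 0.58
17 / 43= 0.40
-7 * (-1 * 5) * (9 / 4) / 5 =63 / 4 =15.75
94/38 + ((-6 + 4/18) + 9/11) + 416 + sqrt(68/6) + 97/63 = sqrt(102)/3 + 1821671/4389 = 418.42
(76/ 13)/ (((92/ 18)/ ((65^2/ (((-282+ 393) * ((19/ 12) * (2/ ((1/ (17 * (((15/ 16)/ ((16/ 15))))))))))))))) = 13312/ 14467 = 0.92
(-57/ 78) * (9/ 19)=-9/ 26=-0.35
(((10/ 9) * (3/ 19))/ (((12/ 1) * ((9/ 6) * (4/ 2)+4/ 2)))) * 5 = 5/ 342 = 0.01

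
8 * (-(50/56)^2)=-6.38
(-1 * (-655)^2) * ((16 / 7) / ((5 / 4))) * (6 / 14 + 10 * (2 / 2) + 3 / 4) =-429711440 / 49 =-8769621.22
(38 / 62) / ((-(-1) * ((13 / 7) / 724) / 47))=4525724 / 403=11230.08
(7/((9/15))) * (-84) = -980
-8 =-8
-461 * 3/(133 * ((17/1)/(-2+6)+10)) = -0.73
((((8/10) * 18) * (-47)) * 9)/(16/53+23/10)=-3228336/1379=-2341.07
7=7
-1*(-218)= 218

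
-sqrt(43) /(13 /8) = -8*sqrt(43) /13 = -4.04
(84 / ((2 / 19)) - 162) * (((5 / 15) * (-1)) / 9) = -212 / 9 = -23.56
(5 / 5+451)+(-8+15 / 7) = 3123 / 7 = 446.14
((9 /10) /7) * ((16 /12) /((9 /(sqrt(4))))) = 4 /105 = 0.04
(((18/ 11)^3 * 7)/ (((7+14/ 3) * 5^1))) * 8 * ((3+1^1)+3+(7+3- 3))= 1959552/ 33275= 58.89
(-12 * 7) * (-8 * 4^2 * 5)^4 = -14092861440000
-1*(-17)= 17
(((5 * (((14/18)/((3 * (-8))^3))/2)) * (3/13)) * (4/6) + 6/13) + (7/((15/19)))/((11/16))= 1188336763/88957440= 13.36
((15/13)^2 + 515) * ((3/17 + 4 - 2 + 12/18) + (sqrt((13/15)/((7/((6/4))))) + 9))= 8726 * sqrt(910)/1183 + 52705040/8619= 6337.49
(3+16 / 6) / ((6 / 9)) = 17 / 2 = 8.50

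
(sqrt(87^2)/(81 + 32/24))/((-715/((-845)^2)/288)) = -63516960/209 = -303908.90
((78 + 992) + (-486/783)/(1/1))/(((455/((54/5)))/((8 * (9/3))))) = 40191552/65975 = 609.19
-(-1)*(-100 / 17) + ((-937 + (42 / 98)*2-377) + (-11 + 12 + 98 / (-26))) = -2044816 / 1547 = -1321.79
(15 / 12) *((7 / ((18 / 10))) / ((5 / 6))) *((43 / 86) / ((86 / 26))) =455 / 516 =0.88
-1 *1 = -1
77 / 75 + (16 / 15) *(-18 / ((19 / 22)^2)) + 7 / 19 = -659188 / 27075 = -24.35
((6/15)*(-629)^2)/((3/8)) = 6330256/15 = 422017.07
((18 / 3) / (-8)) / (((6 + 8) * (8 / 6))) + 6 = 5.96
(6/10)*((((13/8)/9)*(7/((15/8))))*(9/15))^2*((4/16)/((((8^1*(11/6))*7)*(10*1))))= 1183/49500000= 0.00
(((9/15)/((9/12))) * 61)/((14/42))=732/5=146.40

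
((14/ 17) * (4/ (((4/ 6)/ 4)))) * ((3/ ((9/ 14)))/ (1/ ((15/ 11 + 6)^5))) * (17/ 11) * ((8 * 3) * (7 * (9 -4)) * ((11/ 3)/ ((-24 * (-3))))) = 21261636436320/ 161051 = 132018034.26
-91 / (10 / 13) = -1183 / 10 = -118.30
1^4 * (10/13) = 10/13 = 0.77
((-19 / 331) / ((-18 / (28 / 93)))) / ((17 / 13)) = 0.00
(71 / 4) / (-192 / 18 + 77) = 213 / 796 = 0.27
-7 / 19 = -0.37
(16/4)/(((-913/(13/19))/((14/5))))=-728/86735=-0.01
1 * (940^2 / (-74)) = -441800 / 37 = -11940.54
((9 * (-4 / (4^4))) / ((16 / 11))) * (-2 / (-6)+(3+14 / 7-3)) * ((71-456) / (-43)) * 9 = -800415 / 44032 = -18.18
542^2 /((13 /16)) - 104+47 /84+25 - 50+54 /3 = 394698215 /1092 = 361445.25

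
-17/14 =-1.21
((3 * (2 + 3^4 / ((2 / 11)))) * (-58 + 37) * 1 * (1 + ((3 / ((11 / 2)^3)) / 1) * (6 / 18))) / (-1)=75499515 / 2662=28361.95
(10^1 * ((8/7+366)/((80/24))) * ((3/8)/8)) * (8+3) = 127215/224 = 567.92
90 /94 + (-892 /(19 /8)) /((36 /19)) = -83443 /423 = -197.26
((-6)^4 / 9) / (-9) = -16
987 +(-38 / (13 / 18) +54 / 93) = 934.97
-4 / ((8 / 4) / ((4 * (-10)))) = 80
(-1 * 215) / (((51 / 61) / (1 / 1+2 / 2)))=-514.31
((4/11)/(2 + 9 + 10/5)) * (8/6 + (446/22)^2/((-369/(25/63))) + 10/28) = 14047574/402242841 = 0.03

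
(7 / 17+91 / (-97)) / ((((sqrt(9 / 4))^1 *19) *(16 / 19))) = -0.02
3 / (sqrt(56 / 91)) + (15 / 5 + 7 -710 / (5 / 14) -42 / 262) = -259139 / 131 + 3* sqrt(26) / 4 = -1974.34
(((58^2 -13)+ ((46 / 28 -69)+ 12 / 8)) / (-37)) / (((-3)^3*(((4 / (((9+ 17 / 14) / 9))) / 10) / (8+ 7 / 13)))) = 316195 / 3969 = 79.67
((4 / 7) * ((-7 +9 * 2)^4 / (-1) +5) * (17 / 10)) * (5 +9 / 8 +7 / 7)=-3545571 / 35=-101302.03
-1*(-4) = 4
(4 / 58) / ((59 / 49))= 0.06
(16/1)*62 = 992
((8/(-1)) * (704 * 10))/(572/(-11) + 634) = -96.77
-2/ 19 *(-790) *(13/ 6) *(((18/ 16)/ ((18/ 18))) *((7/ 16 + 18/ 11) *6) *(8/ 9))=1874275/ 836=2241.96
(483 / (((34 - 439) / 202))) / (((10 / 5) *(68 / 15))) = -16261 / 612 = -26.57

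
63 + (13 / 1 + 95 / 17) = 1387 / 17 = 81.59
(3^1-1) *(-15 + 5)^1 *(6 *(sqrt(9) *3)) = -1080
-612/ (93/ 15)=-3060/ 31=-98.71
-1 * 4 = -4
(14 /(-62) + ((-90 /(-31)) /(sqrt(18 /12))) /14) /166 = -7 /5146 + 15 * sqrt(6) /36022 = -0.00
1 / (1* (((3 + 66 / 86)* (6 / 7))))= 301 / 972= 0.31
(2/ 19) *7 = 14/ 19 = 0.74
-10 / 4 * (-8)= 20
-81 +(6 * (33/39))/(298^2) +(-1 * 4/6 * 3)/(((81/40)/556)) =-29462189593/46755306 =-630.14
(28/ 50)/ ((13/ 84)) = 1176/ 325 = 3.62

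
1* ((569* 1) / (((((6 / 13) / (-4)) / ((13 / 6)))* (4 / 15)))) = -480805 / 12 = -40067.08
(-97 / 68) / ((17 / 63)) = -6111 / 1156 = -5.29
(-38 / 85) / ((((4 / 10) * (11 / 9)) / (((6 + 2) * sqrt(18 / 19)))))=-216 * sqrt(38) / 187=-7.12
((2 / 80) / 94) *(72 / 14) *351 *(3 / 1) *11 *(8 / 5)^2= 40.56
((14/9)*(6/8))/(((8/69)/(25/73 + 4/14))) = 6.32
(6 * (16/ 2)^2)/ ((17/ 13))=4992/ 17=293.65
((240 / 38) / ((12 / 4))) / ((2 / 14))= 280 / 19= 14.74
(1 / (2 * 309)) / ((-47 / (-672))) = 0.02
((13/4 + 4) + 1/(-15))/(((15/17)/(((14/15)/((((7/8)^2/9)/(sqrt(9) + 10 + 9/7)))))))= 937856/735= 1275.99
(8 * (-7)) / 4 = -14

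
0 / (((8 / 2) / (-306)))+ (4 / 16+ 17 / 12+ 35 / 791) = 580 / 339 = 1.71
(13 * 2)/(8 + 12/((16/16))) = 13/10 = 1.30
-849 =-849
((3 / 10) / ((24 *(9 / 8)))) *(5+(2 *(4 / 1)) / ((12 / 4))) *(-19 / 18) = -437 / 4860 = -0.09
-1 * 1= -1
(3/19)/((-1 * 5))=-3/95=-0.03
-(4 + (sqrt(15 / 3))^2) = -9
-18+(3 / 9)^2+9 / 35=-5554 / 315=-17.63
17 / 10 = 1.70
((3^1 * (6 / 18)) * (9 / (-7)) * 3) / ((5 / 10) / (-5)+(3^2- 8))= -30 / 7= -4.29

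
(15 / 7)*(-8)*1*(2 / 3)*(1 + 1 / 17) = -1440 / 119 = -12.10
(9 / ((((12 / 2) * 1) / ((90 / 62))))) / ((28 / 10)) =675 / 868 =0.78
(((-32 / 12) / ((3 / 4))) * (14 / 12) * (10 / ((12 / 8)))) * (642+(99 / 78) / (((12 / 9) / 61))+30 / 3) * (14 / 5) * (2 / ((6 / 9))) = -57896048 / 351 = -164946.01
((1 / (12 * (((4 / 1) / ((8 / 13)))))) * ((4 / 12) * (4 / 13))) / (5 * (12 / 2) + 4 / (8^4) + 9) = 2048 / 60744177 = 0.00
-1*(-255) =255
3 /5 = 0.60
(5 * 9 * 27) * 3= 3645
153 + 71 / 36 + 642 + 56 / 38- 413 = 263645 / 684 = 385.45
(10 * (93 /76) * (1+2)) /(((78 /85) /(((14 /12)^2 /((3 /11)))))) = 7101325 /35568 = 199.65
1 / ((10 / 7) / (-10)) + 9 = 2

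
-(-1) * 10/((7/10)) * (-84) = -1200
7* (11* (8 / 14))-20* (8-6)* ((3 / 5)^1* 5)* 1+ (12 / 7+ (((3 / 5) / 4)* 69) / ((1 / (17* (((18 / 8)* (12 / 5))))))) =613091 / 700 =875.84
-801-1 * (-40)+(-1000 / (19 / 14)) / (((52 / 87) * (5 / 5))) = -492467 / 247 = -1993.79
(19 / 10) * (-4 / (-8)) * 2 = 19 / 10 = 1.90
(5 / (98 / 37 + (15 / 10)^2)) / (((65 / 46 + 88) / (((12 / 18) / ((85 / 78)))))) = 354016 / 50692725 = 0.01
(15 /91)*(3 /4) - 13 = -4687 /364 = -12.88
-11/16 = -0.69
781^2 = 609961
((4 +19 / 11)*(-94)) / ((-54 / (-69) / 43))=-325381 / 11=-29580.09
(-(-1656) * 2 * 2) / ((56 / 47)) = 38916 / 7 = 5559.43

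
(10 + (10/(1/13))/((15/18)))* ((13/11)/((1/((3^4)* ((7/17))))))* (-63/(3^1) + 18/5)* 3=-319355946/935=-341557.16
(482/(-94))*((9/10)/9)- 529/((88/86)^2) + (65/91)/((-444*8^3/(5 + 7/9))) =-51489007254323/101809128960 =-505.74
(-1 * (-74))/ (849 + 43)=37/ 446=0.08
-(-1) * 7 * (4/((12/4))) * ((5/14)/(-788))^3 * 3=-125/47951779456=-0.00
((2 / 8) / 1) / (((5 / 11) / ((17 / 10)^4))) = 918731 / 200000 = 4.59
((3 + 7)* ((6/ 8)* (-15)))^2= 50625/ 4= 12656.25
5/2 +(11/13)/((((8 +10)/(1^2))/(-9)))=27/13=2.08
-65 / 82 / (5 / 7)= -91 / 82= -1.11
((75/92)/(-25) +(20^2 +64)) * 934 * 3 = 59801685/46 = 1300036.63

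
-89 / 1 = -89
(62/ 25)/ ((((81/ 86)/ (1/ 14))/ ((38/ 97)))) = 101308/ 1374975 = 0.07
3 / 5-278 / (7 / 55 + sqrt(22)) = 734653 / 332505-840950*sqrt(22) / 66501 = -57.10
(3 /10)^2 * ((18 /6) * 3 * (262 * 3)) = 31833 /50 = 636.66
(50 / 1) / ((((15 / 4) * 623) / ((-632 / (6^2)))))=-6320 / 16821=-0.38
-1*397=-397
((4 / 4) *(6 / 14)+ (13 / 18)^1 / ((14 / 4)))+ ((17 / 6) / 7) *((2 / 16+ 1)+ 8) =4.33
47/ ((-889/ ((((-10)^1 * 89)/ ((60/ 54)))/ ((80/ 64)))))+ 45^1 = 350613/ 4445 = 78.88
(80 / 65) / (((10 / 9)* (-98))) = -36 / 3185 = -0.01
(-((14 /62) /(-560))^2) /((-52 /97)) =97 /319820800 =0.00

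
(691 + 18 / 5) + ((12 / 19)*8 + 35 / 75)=199534 / 285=700.12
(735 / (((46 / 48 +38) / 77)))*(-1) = -24696 / 17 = -1452.71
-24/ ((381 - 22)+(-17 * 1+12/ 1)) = -4/ 59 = -0.07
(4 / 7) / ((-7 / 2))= -8 / 49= -0.16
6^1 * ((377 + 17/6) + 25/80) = 18247/8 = 2280.88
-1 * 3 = -3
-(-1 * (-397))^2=-157609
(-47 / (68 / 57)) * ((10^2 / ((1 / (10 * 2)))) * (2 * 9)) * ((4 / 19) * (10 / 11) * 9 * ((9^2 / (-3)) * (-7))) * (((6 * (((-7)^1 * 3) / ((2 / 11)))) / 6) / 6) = 151099830000 / 17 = 8888225294.12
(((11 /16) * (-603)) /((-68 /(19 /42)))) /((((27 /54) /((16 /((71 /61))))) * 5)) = 2562549 /168980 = 15.16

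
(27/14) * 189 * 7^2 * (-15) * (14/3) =-1250235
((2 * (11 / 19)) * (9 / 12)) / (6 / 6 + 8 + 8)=33 / 646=0.05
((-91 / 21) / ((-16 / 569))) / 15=10.27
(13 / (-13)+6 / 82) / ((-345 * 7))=0.00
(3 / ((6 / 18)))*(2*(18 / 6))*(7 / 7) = 54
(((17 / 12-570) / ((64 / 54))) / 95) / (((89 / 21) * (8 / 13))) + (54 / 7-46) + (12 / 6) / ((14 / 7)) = -2377065897 / 60605440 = -39.22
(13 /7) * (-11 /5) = -4.09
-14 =-14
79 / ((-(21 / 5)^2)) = -1975 / 441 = -4.48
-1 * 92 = -92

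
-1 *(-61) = 61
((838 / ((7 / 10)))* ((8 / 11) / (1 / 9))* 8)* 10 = 626867.53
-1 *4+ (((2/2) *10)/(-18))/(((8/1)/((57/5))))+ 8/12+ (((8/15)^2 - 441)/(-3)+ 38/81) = 2320639/16200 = 143.25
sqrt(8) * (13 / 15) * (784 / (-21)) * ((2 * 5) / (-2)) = 2912 * sqrt(2) / 9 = 457.58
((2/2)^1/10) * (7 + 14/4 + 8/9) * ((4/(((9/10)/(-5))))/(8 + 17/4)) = -8200/3969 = -2.07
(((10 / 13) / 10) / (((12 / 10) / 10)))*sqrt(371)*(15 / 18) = 125*sqrt(371) / 234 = 10.29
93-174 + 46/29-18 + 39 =-1694/29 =-58.41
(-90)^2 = 8100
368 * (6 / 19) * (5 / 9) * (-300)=-368000 / 19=-19368.42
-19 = -19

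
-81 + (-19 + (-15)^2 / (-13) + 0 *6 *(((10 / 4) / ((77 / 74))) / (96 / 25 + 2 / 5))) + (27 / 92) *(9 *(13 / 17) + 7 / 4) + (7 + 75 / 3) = -82.77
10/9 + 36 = 334/9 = 37.11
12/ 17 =0.71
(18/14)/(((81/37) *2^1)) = 37/126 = 0.29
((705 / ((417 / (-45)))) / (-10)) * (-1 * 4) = -4230 / 139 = -30.43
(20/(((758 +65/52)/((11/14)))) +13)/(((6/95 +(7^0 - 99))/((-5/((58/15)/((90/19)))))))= 4671118125/5736018344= 0.81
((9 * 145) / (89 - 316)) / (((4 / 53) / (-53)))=3665745 / 908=4037.16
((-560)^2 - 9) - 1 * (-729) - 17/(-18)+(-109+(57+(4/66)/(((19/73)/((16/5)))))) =5911412861/18810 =314269.69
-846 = -846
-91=-91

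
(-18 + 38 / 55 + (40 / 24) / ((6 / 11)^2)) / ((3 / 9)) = -69541 / 1980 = -35.12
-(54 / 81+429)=-1289 / 3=-429.67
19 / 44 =0.43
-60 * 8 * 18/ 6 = -1440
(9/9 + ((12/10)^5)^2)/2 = 70231801/19531250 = 3.60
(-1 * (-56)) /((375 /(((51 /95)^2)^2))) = 126283752 /10181328125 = 0.01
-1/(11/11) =-1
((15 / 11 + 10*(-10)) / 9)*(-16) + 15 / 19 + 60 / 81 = 176.88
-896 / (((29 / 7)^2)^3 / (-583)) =61456072832 / 594823321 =103.32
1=1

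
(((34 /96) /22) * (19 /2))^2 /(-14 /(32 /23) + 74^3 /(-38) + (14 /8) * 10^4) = 1982251 /578518338816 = 0.00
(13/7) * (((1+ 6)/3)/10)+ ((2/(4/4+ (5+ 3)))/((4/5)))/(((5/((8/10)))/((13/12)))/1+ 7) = 6799/14940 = 0.46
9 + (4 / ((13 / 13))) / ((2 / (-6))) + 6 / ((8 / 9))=15 / 4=3.75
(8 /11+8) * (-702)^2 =47309184 /11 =4300834.91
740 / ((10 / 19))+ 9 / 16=22505 / 16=1406.56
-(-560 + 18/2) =551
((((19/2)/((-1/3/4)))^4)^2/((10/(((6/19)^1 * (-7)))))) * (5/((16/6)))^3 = -83132015898032325/2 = -41566007949016162.50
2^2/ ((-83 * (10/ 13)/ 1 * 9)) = -26/ 3735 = -0.01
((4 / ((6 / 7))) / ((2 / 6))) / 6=7 / 3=2.33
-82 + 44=-38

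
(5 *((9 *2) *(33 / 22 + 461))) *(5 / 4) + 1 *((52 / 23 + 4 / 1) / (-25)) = 119671299 / 2300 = 52031.00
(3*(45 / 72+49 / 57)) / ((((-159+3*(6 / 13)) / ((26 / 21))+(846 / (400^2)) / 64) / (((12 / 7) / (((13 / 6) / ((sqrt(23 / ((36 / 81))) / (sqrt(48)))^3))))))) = -2024230000*sqrt(69) / 542611274527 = -0.03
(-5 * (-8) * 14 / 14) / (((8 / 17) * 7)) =85 / 7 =12.14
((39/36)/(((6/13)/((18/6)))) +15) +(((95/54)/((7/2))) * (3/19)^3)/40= 668393/30324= 22.04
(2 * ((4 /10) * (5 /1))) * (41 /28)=41 /7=5.86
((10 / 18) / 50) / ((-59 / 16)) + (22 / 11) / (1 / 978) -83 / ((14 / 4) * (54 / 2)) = 109007642 / 55755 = 1955.12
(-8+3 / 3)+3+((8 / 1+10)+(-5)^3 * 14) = -1736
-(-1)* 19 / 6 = 19 / 6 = 3.17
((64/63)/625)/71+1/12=932131/11182500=0.08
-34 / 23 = -1.48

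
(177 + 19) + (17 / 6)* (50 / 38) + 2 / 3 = 7615 / 38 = 200.39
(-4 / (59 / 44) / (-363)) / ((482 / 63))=0.00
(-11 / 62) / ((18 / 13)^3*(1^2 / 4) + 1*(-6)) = 24167 / 726888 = 0.03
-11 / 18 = -0.61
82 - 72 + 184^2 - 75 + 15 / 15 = 33792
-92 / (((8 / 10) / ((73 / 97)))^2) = -3064175 / 37636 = -81.42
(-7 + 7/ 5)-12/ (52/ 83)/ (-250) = -17951/ 3250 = -5.52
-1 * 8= -8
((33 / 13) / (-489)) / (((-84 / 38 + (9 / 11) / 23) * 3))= 52877 / 66462435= 0.00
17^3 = 4913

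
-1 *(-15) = 15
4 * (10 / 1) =40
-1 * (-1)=1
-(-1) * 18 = 18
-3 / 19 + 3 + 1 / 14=775 / 266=2.91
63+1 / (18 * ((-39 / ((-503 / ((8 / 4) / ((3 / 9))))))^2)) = 62346313 / 985608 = 63.26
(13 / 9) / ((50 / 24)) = 52 / 75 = 0.69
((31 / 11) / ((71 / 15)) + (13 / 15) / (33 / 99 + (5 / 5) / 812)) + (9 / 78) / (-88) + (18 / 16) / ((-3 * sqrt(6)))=2108067113 / 661975600 - sqrt(6) / 16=3.03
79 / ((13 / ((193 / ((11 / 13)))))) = 15247 / 11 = 1386.09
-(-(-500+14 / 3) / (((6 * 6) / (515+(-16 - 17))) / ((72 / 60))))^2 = -63335423.15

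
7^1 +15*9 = 142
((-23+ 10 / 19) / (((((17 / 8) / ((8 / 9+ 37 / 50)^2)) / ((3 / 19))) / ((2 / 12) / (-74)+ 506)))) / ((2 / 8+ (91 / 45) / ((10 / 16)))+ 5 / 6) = -103085450650378 / 198588870675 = -519.09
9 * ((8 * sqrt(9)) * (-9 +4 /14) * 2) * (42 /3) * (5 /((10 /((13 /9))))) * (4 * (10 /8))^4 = -23790000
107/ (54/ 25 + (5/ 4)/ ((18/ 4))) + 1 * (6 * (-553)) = -3591696/ 1097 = -3274.11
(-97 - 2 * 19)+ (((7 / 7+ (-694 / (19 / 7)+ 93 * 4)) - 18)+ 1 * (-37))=-1381 / 19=-72.68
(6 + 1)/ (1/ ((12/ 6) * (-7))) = -98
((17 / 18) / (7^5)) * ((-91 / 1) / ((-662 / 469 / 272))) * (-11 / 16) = -2768909 / 4087188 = -0.68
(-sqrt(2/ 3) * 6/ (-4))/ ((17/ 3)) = 3 * sqrt(6)/ 34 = 0.22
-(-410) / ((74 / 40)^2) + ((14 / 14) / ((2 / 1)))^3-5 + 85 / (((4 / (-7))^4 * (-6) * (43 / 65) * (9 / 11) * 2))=-12726174703 / 1627554816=-7.82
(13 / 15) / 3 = 13 / 45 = 0.29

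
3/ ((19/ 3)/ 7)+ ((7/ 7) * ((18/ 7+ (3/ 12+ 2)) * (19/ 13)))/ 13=346851/ 89908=3.86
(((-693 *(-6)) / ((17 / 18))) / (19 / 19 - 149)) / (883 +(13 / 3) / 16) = -898128 / 26667713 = -0.03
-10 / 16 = -5 / 8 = -0.62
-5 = -5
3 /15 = 1 /5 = 0.20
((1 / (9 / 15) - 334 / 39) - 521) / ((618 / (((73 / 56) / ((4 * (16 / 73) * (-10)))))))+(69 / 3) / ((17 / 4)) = 20334042811 / 3671216640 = 5.54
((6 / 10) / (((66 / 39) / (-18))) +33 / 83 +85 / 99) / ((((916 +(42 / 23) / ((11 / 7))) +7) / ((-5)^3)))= 0.69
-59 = -59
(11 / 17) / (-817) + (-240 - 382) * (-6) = 51833737 / 13889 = 3732.00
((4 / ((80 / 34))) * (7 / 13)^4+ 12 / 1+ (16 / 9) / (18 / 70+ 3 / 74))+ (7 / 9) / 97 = 3483946298341 / 192239235630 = 18.12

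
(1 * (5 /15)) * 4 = 4 /3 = 1.33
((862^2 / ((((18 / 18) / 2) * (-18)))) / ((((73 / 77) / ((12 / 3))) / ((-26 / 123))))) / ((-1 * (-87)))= 5950296352 / 7030557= 846.35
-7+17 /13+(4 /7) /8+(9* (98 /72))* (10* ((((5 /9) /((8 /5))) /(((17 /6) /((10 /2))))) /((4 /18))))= 8221497 /24752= 332.15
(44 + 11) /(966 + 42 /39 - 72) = 715 /11636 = 0.06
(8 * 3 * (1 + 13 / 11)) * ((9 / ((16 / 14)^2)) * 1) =3969 / 11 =360.82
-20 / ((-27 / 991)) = 19820 / 27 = 734.07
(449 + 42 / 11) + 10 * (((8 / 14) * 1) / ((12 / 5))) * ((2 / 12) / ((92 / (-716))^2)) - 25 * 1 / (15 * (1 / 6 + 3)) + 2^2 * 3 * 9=4070039252 / 6965343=584.33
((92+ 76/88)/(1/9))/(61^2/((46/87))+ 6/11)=15663/131899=0.12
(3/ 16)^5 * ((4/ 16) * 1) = 243/ 4194304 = 0.00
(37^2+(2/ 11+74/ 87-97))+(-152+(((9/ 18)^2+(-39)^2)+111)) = 10539565/ 3828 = 2753.28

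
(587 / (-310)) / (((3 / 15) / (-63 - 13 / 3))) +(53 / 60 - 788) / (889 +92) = 1161746903 / 1824660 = 636.69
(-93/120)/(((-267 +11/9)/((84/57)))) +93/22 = 21154803/4999280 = 4.23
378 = 378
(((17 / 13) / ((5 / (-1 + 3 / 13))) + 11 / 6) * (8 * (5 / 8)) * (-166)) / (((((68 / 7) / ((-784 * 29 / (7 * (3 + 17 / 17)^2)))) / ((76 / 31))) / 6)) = 37087176350 / 89063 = 416415.08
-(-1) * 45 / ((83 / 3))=135 / 83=1.63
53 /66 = 0.80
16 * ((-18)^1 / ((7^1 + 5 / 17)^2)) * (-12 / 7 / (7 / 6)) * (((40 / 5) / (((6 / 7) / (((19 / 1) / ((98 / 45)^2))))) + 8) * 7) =5831275536 / 2307361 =2527.25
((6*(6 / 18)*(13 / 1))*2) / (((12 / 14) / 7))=1274 / 3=424.67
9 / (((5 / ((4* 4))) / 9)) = 1296 / 5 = 259.20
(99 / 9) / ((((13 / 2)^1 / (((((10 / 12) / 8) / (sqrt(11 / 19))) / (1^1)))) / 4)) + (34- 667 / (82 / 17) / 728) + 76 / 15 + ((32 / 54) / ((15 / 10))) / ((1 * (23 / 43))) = 5 * sqrt(209) / 78 + 22028818271 / 556068240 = 40.54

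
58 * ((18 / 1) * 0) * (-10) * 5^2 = 0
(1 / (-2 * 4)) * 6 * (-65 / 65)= 0.75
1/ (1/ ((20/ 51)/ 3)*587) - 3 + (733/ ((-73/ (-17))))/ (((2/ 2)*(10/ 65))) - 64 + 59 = 14443856995/ 13112406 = 1101.54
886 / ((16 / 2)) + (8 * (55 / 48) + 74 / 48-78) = 1043 / 24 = 43.46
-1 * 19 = -19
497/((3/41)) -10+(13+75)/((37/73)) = 772111/111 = 6955.95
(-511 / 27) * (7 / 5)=-3577 / 135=-26.50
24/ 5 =4.80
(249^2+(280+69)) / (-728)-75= -58475 / 364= -160.65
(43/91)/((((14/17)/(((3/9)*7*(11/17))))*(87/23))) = 10879/47502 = 0.23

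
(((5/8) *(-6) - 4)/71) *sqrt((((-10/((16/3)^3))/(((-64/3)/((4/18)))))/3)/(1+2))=-31 *sqrt(5)/72704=-0.00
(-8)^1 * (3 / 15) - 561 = -2813 / 5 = -562.60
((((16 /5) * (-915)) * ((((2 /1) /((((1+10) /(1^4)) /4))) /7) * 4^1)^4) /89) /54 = -511705088 /28157585841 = -0.02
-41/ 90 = -0.46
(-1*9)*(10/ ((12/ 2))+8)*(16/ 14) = -696/ 7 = -99.43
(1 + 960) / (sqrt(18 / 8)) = 640.67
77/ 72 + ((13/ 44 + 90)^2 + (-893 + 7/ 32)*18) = -68961787/ 8712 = -7915.72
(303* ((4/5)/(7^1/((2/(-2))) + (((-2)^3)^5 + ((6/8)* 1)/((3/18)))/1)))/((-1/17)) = 13736/109235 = 0.13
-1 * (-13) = 13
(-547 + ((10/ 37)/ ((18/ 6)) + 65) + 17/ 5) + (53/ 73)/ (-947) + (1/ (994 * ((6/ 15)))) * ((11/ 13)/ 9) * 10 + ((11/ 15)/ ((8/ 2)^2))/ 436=-2482462407732359813/ 5187920232680640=-478.51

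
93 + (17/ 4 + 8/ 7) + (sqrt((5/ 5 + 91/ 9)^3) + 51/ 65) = 6693581/ 49140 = 136.21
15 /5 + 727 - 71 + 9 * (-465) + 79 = -3447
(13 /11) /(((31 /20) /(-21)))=-5460 /341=-16.01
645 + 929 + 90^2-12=9662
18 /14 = 9 /7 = 1.29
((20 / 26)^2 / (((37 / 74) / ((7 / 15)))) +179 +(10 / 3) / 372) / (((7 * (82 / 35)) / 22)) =931314065 / 3866382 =240.87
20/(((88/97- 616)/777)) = -125615/4972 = -25.26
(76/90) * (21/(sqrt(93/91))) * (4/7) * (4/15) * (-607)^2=224016992 * sqrt(8463)/20925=984867.18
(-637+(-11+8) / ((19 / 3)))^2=146700544 / 361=406372.70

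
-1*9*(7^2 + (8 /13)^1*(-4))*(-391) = 2128995 /13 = 163768.85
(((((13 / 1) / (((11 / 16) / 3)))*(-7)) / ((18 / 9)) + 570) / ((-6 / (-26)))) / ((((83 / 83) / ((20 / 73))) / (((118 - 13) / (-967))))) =-37182600 / 776501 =-47.88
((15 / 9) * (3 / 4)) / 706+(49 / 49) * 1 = 2829 / 2824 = 1.00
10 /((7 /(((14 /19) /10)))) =2 /19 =0.11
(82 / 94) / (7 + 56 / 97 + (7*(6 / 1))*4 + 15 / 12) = 15908 / 3224623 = 0.00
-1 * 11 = -11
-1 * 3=-3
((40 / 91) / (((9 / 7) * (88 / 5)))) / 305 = 5 / 78507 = 0.00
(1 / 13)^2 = 1 / 169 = 0.01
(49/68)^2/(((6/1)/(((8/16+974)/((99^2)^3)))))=4679549/52240850529962688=0.00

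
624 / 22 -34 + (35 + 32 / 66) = 985 / 33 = 29.85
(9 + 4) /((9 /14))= 182 /9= 20.22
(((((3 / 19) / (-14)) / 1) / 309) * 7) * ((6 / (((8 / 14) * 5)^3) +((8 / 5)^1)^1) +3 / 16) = -8179 / 15656000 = -0.00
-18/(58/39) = -351/29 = -12.10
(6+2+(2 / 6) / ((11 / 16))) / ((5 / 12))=224 / 11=20.36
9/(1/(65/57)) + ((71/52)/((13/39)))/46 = 470487/45448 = 10.35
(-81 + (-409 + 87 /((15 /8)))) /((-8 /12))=3327 /5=665.40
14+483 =497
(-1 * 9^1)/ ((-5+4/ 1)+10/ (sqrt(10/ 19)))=-sqrt(190)/ 21 -1/ 21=-0.70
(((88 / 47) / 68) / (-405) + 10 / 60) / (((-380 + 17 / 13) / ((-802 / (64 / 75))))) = 2810354365 / 6797048256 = 0.41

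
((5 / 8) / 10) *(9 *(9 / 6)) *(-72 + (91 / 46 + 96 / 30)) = -414963 / 7360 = -56.38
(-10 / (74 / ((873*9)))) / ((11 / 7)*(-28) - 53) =405 / 37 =10.95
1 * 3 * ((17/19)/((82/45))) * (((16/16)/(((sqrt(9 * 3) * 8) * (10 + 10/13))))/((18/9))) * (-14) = -663 * sqrt(3)/49856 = -0.02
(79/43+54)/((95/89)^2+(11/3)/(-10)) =570549630/7895617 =72.26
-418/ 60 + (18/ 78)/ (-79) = -214733/ 30810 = -6.97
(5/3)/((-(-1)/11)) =55/3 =18.33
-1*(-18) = 18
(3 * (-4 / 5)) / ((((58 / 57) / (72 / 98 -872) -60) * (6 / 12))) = 29201328 / 365023705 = 0.08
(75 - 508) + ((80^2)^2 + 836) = 40960403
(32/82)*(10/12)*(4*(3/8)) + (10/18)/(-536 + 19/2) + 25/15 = 2.15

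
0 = 0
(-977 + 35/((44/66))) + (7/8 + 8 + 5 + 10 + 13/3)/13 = -287767/312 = -922.33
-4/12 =-1/3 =-0.33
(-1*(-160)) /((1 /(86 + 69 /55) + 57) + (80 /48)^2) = 6910560 /2582357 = 2.68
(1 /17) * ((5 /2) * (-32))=-80 /17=-4.71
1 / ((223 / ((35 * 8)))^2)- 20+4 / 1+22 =376774 / 49729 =7.58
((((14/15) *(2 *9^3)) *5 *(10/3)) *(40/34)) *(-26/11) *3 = -35380800/187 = -189202.14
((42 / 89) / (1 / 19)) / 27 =266 / 801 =0.33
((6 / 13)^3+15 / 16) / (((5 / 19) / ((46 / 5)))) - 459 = -185772993 / 439400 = -422.79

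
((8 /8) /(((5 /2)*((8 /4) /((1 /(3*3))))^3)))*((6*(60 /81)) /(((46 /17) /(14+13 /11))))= 2839 /1659933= 0.00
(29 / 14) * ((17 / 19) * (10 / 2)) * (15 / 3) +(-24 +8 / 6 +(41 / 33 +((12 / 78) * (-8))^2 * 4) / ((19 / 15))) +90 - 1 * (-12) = 194977507 / 1483482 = 131.43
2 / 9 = 0.22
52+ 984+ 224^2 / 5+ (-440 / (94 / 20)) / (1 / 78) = 885732 / 235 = 3769.07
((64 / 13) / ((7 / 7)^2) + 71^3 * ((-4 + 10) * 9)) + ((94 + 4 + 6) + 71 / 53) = 13316512637 / 689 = 19327304.26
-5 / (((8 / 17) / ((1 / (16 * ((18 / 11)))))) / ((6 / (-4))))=935 / 1536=0.61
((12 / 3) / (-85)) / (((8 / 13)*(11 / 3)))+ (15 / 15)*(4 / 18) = 3389 / 16830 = 0.20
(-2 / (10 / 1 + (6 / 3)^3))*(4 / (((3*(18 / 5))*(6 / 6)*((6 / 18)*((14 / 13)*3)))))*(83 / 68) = -5395 / 115668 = -0.05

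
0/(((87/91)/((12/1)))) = 0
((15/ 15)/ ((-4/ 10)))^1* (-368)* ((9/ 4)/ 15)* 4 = 552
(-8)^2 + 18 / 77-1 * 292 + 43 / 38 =-663133 / 2926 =-226.63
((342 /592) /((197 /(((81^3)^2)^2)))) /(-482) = -13640061766145199186634731 /28106384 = -485301195847363331.64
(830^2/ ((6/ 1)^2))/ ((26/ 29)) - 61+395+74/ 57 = 96386711/ 4446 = 21679.42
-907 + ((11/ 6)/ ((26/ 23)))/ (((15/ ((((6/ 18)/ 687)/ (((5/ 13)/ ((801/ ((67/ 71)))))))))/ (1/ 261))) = -3268890526193/ 3604070700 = -907.00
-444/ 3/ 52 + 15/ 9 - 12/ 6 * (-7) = 500/ 39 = 12.82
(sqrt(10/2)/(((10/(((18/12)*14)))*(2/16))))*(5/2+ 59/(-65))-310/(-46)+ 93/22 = 5549/506+ 8694*sqrt(5)/325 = 70.78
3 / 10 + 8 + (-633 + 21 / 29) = -180953 / 290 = -623.98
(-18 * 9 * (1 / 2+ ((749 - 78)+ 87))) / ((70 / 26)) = -1597401 / 35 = -45640.03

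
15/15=1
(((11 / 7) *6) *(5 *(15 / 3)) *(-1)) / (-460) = 165 / 322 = 0.51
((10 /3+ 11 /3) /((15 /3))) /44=7 /220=0.03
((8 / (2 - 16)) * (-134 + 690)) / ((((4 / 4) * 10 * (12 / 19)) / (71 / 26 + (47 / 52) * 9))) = -298433 / 546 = -546.58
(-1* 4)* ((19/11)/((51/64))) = -4864/561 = -8.67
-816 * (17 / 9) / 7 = -4624 / 21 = -220.19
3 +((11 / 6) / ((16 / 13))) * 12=167 / 8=20.88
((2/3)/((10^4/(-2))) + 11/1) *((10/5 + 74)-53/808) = 1012345229/1212000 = 835.27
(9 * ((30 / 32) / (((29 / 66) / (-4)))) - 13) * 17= -1526.78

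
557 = 557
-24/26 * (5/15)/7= -4/91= -0.04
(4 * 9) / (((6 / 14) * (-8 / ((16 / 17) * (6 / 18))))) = -56 / 17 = -3.29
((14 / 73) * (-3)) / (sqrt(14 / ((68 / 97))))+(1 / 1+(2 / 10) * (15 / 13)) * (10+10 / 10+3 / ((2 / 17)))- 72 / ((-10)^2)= 14366 / 325- 6 * sqrt(23086) / 7081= 44.07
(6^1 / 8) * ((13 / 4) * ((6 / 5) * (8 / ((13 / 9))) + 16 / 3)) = 29.20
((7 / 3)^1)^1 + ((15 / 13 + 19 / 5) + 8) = 2981 / 195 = 15.29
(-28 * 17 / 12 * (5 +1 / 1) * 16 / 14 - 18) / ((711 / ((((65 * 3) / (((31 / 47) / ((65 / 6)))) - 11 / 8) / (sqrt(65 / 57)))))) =-7674937 * sqrt(3705) / 382044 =-1222.80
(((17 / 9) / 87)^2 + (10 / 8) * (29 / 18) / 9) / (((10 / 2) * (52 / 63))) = 7698719 / 141691680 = 0.05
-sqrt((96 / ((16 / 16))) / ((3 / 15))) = -4 * sqrt(30) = -21.91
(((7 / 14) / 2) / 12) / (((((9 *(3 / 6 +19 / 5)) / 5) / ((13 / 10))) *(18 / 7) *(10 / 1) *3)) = 91 / 2006208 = 0.00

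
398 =398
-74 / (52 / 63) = -2331 / 26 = -89.65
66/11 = 6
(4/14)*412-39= 551/7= 78.71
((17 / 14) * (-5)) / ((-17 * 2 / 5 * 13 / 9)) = 225 / 364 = 0.62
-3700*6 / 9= -7400 / 3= -2466.67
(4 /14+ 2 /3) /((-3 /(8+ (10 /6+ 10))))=-1180 /189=-6.24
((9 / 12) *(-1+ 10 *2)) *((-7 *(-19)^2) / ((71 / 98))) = -7057911 / 142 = -49703.60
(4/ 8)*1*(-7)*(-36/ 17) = 126/ 17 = 7.41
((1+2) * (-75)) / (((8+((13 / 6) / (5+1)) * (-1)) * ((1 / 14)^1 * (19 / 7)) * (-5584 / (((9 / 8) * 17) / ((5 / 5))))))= 607257 / 1167056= 0.52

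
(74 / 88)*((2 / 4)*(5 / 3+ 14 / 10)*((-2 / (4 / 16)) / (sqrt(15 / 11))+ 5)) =851 / 132 - 1702*sqrt(165) / 2475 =-2.39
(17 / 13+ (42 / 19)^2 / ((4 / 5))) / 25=34802 / 117325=0.30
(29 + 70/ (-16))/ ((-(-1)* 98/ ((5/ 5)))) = 197/ 784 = 0.25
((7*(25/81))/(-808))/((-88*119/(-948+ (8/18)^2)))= -28225/116628336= -0.00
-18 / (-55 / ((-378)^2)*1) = 2571912 / 55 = 46762.04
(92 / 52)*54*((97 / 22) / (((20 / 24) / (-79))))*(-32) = 913674816 / 715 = 1277866.88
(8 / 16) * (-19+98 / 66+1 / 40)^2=533009569 / 3484800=152.95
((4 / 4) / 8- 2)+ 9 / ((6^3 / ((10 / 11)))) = -485 / 264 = -1.84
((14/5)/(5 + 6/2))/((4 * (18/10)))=7/144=0.05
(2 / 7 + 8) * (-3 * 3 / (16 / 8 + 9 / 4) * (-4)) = 8352 / 119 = 70.18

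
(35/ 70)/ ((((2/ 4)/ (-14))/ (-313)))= 4382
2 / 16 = 1 / 8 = 0.12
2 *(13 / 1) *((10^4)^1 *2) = 520000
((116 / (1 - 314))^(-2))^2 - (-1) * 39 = 16659418465 / 181063936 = 92.01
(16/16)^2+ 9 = 10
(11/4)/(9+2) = 1/4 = 0.25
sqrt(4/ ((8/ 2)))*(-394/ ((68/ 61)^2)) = -733037/ 2312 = -317.06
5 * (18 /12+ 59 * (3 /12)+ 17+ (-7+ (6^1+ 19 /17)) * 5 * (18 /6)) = 11905 /68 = 175.07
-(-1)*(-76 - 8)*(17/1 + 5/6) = -1498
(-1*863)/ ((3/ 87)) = -25027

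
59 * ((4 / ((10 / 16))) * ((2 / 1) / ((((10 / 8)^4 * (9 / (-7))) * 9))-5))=-484666592 / 253125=-1914.73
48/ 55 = 0.87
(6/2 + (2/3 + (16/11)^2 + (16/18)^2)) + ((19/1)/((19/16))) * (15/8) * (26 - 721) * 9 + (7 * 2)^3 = -184899.43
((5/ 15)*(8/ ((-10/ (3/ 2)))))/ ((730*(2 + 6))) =-1/ 14600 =-0.00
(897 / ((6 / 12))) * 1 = 1794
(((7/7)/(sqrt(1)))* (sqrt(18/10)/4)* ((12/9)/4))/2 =sqrt(5)/40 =0.06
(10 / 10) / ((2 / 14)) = 7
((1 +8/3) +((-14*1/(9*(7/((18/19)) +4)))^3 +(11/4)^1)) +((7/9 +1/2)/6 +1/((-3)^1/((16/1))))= 300936671/232608375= 1.29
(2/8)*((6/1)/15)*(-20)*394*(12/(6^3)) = -394/9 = -43.78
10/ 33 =0.30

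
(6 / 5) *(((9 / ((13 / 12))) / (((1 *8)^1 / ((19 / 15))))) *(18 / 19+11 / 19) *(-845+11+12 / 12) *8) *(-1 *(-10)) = -10435824 / 65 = -160551.14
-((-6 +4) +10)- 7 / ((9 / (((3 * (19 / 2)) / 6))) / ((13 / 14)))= -823 / 72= -11.43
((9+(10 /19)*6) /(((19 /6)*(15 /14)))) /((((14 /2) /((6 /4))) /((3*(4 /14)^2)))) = 2376 /12635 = 0.19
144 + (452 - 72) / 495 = 14332 / 99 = 144.77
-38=-38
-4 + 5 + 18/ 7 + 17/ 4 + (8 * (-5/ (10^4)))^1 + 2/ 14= 27861/ 3500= 7.96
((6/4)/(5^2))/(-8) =-3/400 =-0.01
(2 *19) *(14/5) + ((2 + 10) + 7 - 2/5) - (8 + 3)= 114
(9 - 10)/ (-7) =1/ 7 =0.14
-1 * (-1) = 1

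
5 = 5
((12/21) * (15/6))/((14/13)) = 65/49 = 1.33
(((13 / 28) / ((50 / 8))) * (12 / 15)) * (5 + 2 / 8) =39 / 125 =0.31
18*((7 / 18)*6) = 42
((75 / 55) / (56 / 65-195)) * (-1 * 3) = 2925 / 138809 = 0.02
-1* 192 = -192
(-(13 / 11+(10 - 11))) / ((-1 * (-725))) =-2 / 7975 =-0.00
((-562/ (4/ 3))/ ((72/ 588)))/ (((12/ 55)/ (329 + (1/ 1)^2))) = -5206403.12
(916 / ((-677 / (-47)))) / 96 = 10763 / 16248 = 0.66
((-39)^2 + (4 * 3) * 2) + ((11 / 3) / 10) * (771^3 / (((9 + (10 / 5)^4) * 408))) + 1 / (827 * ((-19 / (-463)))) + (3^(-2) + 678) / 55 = 953748693989203 / 52889958000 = 18032.70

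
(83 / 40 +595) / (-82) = -23883 / 3280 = -7.28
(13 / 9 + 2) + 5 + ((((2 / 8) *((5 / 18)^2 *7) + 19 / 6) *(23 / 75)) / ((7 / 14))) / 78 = 32109617 / 3790800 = 8.47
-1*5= -5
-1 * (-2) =2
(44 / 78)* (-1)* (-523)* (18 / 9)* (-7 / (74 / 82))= -4576.88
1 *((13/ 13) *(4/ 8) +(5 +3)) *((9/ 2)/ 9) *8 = 34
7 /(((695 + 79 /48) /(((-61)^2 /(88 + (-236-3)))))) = -178608 /721327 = -0.25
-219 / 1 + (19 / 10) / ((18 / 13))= -39173 / 180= -217.63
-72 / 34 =-36 / 17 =-2.12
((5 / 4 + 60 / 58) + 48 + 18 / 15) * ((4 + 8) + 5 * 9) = 1702077 / 580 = 2934.62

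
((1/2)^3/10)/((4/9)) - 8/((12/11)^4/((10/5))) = -292091/25920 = -11.27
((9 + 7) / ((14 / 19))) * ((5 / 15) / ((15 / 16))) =2432 / 315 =7.72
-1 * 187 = -187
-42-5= -47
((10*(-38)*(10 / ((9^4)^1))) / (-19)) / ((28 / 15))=250 / 15309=0.02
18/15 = 6/5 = 1.20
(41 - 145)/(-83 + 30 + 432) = -0.27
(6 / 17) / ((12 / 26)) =13 / 17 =0.76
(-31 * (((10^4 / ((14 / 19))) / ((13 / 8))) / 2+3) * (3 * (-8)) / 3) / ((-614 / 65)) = -235769260 / 2149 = -109711.15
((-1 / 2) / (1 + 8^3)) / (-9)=1 / 9234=0.00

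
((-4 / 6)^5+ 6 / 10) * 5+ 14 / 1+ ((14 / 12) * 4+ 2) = 23.01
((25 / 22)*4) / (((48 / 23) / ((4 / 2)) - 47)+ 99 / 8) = -9200 / 67969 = -0.14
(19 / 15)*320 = 1216 / 3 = 405.33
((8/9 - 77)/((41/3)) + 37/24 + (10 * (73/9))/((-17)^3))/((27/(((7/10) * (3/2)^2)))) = -410550679/1740381120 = -0.24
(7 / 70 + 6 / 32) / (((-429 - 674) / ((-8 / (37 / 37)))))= 23 / 11030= 0.00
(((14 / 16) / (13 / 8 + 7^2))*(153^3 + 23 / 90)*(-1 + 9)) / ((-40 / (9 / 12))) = -2256393671 / 243000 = -9285.57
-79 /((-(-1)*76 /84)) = -1659 /19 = -87.32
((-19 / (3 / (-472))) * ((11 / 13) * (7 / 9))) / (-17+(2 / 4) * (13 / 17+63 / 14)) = -46956448 / 342927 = -136.93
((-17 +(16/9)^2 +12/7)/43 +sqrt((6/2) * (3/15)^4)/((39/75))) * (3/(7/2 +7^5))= -13750/273237867 +2 * sqrt(3)/145691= -0.00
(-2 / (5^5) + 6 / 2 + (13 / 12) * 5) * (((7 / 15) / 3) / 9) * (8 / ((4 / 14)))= 15464449 / 3796875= 4.07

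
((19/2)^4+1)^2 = 66358334.25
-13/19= -0.68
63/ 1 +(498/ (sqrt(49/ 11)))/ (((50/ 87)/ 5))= 63 +21663 * sqrt(11)/ 35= 2115.80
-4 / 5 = -0.80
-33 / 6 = -11 / 2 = -5.50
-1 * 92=-92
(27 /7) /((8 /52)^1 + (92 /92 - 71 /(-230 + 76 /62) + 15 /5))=2489292 /2881067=0.86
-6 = -6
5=5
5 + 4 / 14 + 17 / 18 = 785 / 126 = 6.23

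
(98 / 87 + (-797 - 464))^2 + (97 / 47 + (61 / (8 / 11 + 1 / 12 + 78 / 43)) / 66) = 8411816067328978 / 5299503471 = 1587283.81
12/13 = 0.92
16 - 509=-493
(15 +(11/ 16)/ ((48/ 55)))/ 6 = 12125/ 4608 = 2.63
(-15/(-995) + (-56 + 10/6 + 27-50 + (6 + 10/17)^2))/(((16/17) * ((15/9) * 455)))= -450091/9472400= -0.05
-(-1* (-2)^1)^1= -2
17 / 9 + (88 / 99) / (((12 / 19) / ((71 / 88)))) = 3.02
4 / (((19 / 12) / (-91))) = -4368 / 19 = -229.89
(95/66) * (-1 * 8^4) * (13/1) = -2529280/33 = -76644.85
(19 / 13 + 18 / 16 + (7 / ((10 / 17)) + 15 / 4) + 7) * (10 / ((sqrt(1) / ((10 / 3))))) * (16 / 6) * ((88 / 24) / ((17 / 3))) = 2887060 / 1989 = 1451.51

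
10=10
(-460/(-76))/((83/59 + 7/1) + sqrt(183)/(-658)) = 263407270 *sqrt(183)/2023793253619 + 1457079727040/2023793253619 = 0.72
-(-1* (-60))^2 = -3600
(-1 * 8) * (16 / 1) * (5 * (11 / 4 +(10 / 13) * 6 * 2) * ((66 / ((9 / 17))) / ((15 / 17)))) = -126753088 / 117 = -1083359.73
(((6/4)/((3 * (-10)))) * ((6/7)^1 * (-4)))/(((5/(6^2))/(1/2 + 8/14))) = 324/245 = 1.32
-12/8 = -3/2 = -1.50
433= 433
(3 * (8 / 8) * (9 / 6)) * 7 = 31.50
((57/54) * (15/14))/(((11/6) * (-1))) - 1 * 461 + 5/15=-213113/462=-461.28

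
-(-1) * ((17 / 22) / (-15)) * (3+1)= -0.21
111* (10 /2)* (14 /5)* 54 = 83916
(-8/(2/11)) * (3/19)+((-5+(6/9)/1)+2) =-529/57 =-9.28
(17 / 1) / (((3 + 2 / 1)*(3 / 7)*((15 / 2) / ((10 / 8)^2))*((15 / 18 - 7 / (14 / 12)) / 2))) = -119 / 186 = -0.64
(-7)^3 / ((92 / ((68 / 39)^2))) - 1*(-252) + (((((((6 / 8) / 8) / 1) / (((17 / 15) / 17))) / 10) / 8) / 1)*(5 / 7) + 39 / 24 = 30379756699 / 125379072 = 242.30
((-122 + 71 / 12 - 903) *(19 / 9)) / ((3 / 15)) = -1161755 / 108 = -10756.99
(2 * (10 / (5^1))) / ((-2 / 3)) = -6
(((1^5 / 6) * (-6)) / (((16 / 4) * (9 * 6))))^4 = 1 / 2176782336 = 0.00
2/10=1/5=0.20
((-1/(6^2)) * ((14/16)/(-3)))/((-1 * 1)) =-7/864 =-0.01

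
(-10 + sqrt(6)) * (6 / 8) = -15 / 2 + 3 * sqrt(6) / 4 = -5.66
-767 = -767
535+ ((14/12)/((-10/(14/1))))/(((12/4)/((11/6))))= 288361/540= 534.00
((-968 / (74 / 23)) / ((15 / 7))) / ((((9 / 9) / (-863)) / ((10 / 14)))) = 9606916 / 111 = 86548.79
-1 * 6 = -6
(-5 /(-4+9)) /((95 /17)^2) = -0.03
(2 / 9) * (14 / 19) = 28 / 171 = 0.16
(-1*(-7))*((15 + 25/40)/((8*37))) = 875/2368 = 0.37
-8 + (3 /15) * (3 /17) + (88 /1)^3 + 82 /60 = 69509471 /102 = 681465.40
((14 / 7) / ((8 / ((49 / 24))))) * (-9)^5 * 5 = -4822335 / 32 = -150697.97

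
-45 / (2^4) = -45 / 16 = -2.81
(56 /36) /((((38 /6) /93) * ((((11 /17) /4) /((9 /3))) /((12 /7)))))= 151776 /209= 726.20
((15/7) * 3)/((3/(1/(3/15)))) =75/7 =10.71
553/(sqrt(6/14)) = 553 * sqrt(21)/3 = 844.72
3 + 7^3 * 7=2404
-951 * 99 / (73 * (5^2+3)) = -94149 / 2044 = -46.06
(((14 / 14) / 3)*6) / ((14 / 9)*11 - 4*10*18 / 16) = -0.07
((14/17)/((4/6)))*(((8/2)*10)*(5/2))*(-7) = -14700/17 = -864.71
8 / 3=2.67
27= 27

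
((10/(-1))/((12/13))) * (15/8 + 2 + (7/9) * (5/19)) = -362765/8208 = -44.20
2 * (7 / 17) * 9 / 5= 126 / 85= 1.48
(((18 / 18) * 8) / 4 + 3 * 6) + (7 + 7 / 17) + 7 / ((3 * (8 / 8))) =1517 / 51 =29.75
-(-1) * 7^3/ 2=343/ 2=171.50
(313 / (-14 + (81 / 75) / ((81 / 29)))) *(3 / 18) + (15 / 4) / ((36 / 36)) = -335 / 4084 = -0.08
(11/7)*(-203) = -319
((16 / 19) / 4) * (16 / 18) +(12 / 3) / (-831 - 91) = 14410 / 78831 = 0.18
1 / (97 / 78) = 78 / 97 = 0.80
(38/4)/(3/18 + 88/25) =2.58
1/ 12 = 0.08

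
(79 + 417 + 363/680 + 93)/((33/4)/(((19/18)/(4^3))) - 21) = 7616777/6191400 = 1.23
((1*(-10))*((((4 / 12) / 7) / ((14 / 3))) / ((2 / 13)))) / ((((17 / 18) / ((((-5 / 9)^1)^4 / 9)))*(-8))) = 40625 / 43722504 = 0.00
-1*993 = -993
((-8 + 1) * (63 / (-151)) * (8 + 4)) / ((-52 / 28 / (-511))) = 18929484 / 1963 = 9643.14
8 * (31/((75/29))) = 95.89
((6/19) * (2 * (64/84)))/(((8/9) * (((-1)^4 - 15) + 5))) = -8/133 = -0.06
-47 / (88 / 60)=-705 / 22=-32.05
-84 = -84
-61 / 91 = -0.67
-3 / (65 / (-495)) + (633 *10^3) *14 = 115206297 / 13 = 8862022.85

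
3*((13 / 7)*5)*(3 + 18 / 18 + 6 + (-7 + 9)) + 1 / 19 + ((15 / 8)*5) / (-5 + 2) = 352411 / 1064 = 331.21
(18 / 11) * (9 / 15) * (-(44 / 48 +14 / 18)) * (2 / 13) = -183 / 715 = -0.26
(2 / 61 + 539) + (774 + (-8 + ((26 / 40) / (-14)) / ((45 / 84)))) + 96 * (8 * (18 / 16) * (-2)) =-3870943 / 9150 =-423.05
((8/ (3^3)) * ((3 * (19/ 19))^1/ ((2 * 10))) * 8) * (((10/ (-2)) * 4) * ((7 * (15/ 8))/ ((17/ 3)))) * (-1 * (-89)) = -24920/ 17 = -1465.88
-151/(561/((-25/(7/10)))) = 37750/3927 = 9.61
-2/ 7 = -0.29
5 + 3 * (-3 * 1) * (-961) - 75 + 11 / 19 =163012 / 19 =8579.58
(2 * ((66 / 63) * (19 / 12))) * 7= 209 / 9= 23.22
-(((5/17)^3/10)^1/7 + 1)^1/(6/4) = -68807/103173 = -0.67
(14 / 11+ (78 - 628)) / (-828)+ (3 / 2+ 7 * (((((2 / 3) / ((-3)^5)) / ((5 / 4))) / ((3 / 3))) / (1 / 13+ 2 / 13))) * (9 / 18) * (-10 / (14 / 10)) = -34522867 / 7746354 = -4.46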